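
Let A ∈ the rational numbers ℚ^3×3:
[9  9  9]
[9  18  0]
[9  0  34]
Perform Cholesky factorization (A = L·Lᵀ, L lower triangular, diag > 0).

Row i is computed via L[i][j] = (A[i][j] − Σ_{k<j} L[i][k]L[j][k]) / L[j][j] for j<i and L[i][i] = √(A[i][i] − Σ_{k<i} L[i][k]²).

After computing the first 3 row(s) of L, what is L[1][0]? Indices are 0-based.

L[1][0] = 3

Step 1: L[0][0] = √(9) = 3.
  L[1][0] = (9) / L[0][0] = 3.
Step 2: L[1][1] = √(9) = 3.
  L[2][0] = (9) / L[0][0] = 3.
  L[2][1] = (-9) / L[1][1] = -3.
Step 3: L[2][2] = √(16) = 4.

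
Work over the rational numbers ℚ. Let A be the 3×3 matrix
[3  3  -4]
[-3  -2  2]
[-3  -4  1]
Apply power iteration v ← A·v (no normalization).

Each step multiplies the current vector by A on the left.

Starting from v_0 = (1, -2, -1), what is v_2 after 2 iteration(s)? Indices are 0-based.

v_2 = (-16, 7, 5)

v_0 = (1, -2, -1).
v_1 = A·v_0 = (1, -1, 4).
v_2 = A·v_1 = (-16, 7, 5).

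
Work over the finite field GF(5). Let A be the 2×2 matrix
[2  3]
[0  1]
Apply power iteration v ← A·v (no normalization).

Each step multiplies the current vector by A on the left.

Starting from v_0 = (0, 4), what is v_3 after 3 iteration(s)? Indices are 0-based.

v_0 = (0, 4).
v_1 = A·v_0 = (2, 4).
v_2 = A·v_1 = (1, 4).
v_3 = A·v_2 = (4, 4).

v_3 = (4, 4)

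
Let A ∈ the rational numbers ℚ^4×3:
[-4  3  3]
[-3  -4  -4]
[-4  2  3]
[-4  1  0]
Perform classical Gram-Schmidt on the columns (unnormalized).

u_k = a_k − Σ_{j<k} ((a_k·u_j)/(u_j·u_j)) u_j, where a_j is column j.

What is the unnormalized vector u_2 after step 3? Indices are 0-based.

Step 1: u_0 = a_0 = (-4, -3, -4, -4).
Step 2: u_1 = a_1 − (-4/19)·u_0 = (41/19, -88/19, 22/19, 3/19).
Step 3: u_2 = a_2 − (-4/19)·u_0 − (541/522)·u_1 = (-41/522, 44/261, 250/261, -175/174).

u_2 = (-41/522, 44/261, 250/261, -175/174)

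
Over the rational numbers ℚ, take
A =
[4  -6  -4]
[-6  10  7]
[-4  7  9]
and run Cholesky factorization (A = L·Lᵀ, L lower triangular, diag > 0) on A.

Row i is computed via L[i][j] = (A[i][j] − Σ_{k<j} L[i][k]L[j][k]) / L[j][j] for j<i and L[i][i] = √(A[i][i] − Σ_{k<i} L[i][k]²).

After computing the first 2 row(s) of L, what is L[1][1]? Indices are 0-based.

Step 1: L[0][0] = √(4) = 2.
  L[1][0] = (-6) / L[0][0] = -3.
Step 2: L[1][1] = √(1) = 1.

L[1][1] = 1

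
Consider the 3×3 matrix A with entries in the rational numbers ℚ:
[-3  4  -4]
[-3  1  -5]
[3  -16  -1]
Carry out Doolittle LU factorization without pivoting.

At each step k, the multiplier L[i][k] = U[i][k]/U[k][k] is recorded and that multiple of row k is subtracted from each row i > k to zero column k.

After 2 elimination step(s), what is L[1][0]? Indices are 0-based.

k=0: U[0][0]=-3
  eliminate (1,0): mult=1, new row 1: (0, -3, -1); set L[1][0]=1
  eliminate (2,0): mult=-1, new row 2: (0, -12, -5); set L[2][0]=-1
k=1: U[1][1]=-3
  eliminate (2,1): mult=4, new row 2: (0, 0, -1); set L[2][1]=4

L[1][0] = 1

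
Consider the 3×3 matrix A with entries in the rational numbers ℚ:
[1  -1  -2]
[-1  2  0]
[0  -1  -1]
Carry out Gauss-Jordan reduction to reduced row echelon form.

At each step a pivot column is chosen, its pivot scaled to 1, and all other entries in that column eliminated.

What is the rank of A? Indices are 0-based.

rank = 3

pivot(0,0)=1: scale R0 → (1, -1, -2)
  clear (1,0): R1 −= (-1)R0 → (0, 1, -2)
pivot(1,1)=1: scale R1 → (0, 1, -2)
  clear (0,1): R0 −= (-1)R1 → (1, 0, -4)
  clear (2,1): R2 −= (-1)R1 → (0, 0, -3)
pivot(2,2)=-3: scale R2 → (0, 0, 1)
  clear (0,2): R0 −= (-4)R2 → (1, 0, 0)
  clear (1,2): R1 −= (-2)R2 → (0, 1, 0)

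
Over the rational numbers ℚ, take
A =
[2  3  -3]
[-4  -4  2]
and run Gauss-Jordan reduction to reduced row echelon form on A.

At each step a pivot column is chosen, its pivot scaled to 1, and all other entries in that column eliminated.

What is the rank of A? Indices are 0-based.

[1] R0 /= 2  ⇒  (1, 3/2, -3/2)
     R1 -= -4·R0  ⇒  (0, 2, -4)
[2] R1 /= 2  ⇒  (0, 1, -2)
     R0 -= 3/2·R1  ⇒  (1, 0, 3/2)

rank = 2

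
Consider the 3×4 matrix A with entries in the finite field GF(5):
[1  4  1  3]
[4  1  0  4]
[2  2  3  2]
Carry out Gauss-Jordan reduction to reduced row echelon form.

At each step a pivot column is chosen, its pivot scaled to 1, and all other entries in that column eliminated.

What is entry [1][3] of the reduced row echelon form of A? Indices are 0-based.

M[1][3] = 1

step 1: normalize row 0 (÷1) = (1, 4, 1, 3)
  row 1: subtract 4×row0 = (0, 0, 1, 2)
  row 2: subtract 2×row0 = (0, 4, 1, 1)
step 2: exchange rows 1,2
step 2: normalize row 1 (÷4) = (0, 1, 4, 4)
  row 0: subtract 4×row1 = (1, 0, 0, 2)
step 3: normalize row 2 (÷1) = (0, 0, 1, 2)
  row 1: subtract 4×row2 = (0, 1, 0, 1)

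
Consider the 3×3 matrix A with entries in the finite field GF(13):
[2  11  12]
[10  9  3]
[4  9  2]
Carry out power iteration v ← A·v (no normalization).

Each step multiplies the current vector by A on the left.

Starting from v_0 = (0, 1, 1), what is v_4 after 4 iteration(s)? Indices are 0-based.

v_0 = (0, 1, 1).
v_1 = A·v_0 = (10, 12, 11).
v_2 = A·v_1 = (11, 7, 1).
v_3 = A·v_2 = (7, 7, 5).
v_4 = A·v_3 = (8, 5, 10).

v_4 = (8, 5, 10)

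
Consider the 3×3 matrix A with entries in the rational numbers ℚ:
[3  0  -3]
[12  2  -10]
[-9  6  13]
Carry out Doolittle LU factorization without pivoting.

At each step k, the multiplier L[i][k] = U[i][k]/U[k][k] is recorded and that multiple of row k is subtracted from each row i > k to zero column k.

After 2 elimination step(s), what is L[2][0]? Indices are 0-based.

L[2][0] = -3

k=0: U[0][0]=3
  eliminate (1,0): mult=4, new row 1: (0, 2, 2); set L[1][0]=4
  eliminate (2,0): mult=-3, new row 2: (0, 6, 4); set L[2][0]=-3
k=1: U[1][1]=2
  eliminate (2,1): mult=3, new row 2: (0, 0, -2); set L[2][1]=3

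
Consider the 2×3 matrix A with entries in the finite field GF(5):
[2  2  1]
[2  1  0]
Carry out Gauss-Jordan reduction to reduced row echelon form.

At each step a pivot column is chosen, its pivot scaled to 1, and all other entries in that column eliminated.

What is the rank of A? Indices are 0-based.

rank = 2

step 1: normalize row 0 (÷2) = (1, 1, 3)
  row 1: subtract 2×row0 = (0, 4, 4)
step 2: normalize row 1 (÷4) = (0, 1, 1)
  row 0: subtract 1×row1 = (1, 0, 2)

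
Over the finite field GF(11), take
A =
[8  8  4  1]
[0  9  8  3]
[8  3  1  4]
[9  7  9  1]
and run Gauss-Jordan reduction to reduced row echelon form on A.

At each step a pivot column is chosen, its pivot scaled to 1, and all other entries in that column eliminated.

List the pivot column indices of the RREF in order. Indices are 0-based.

pivot columns: 0, 1, 2, 3

[1] R0 /= 8  ⇒  (1, 1, 6, 7)
     R2 -= 8·R0  ⇒  (0, 6, 8, 3)
     R3 -= 9·R0  ⇒  (0, 9, 10, 4)
[2] R1 /= 9  ⇒  (0, 1, 7, 4)
     R0 -= 1·R1  ⇒  (1, 0, 10, 3)
     R2 -= 6·R1  ⇒  (0, 0, 10, 1)
     R3 -= 9·R1  ⇒  (0, 0, 2, 1)
[3] R2 /= 10  ⇒  (0, 0, 1, 10)
     R0 -= 10·R2  ⇒  (1, 0, 0, 2)
     R1 -= 7·R2  ⇒  (0, 1, 0, 0)
     R3 -= 2·R2  ⇒  (0, 0, 0, 3)
[4] R3 /= 3  ⇒  (0, 0, 0, 1)
     R0 -= 2·R3  ⇒  (1, 0, 0, 0)
     R2 -= 10·R3  ⇒  (0, 0, 1, 0)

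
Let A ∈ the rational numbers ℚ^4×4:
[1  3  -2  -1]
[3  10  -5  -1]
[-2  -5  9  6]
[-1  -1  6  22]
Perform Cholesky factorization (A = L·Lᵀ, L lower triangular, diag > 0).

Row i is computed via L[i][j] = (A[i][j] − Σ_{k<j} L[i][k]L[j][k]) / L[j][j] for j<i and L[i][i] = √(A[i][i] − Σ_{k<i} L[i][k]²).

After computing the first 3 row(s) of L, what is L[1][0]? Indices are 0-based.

Step 1: L[0][0] = √(1) = 1.
  L[1][0] = (3) / L[0][0] = 3.
Step 2: L[1][1] = √(1) = 1.
  L[2][0] = (-2) / L[0][0] = -2.
  L[2][1] = (1) / L[1][1] = 1.
Step 3: L[2][2] = √(4) = 2.

L[1][0] = 3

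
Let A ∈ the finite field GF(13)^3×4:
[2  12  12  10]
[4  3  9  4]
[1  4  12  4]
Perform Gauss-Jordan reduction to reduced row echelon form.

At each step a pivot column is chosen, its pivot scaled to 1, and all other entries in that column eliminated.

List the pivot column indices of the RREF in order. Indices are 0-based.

pivot columns: 0, 1, 3

step 1: normalize row 0 (÷2) = (1, 6, 6, 5)
  row 1: subtract 4×row0 = (0, 5, 11, 10)
  row 2: subtract 1×row0 = (0, 11, 6, 12)
step 2: normalize row 1 (÷5) = (0, 1, 10, 2)
  row 0: subtract 6×row1 = (1, 0, 11, 6)
  row 2: subtract 11×row1 = (0, 0, 0, 3)
skip col 2 (zero from row 2)
step 3: normalize row 2 (÷3) = (0, 0, 0, 1)
  row 0: subtract 6×row2 = (1, 0, 11, 0)
  row 1: subtract 2×row2 = (0, 1, 10, 0)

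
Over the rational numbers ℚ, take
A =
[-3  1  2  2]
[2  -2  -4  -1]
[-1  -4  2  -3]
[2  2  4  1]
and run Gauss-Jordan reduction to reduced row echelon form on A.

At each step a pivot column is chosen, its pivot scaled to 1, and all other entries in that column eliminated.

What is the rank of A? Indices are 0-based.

pivot(0,0)=-3: scale R0 → (1, -1/3, -2/3, -2/3)
  clear (1,0): R1 −= (2)R0 → (0, -4/3, -8/3, 1/3)
  clear (2,0): R2 −= (-1)R0 → (0, -13/3, 4/3, -11/3)
  clear (3,0): R3 −= (2)R0 → (0, 8/3, 16/3, 7/3)
pivot(1,1)=-4/3: scale R1 → (0, 1, 2, -1/4)
  clear (0,1): R0 −= (-1/3)R1 → (1, 0, 0, -3/4)
  clear (2,1): R2 −= (-13/3)R1 → (0, 0, 10, -19/4)
  clear (3,1): R3 −= (8/3)R1 → (0, 0, 0, 3)
pivot(2,2)=10: scale R2 → (0, 0, 1, -19/40)
  clear (1,2): R1 −= (2)R2 → (0, 1, 0, 7/10)
pivot(3,3)=3: scale R3 → (0, 0, 0, 1)
  clear (0,3): R0 −= (-3/4)R3 → (1, 0, 0, 0)
  clear (1,3): R1 −= (7/10)R3 → (0, 1, 0, 0)
  clear (2,3): R2 −= (-19/40)R3 → (0, 0, 1, 0)

rank = 4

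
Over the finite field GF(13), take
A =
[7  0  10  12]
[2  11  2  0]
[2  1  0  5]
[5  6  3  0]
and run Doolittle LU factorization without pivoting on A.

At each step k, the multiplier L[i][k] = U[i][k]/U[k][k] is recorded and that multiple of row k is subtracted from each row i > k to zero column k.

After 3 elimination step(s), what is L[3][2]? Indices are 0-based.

k=0: U[0][0]=7
  eliminate (1,0): mult=4, new row 1: (0, 11, 1, 4); set L[1][0]=4
  eliminate (2,0): mult=4, new row 2: (0, 1, 12, 9); set L[2][0]=4
  eliminate (3,0): mult=10, new row 3: (0, 6, 7, 10); set L[3][0]=10
k=1: U[1][1]=11
  eliminate (2,1): mult=6, new row 2: (0, 0, 6, 11); set L[2][1]=6
  eliminate (3,1): mult=10, new row 3: (0, 0, 10, 9); set L[3][1]=10
k=2: U[2][2]=6
  eliminate (3,2): mult=6, new row 3: (0, 0, 0, 8); set L[3][2]=6

L[3][2] = 6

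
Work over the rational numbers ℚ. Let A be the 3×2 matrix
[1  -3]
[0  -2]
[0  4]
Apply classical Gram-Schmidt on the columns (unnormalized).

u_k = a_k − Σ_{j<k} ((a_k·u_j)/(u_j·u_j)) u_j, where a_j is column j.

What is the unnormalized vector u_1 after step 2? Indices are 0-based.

Step 1: u_0 = a_0 = (1, 0, 0).
Step 2: u_1 = a_1 − (-3)·u_0 = (0, -2, 4).

u_1 = (0, -2, 4)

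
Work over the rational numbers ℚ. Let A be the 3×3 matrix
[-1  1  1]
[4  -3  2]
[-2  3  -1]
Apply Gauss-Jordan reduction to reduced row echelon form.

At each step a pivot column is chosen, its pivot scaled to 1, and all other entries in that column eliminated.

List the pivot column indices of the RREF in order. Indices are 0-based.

pivot columns: 0, 1, 2

[1] R0 /= -1  ⇒  (1, -1, -1)
     R1 -= 4·R0  ⇒  (0, 1, 6)
     R2 -= -2·R0  ⇒  (0, 1, -3)
[2] R1 /= 1  ⇒  (0, 1, 6)
     R0 -= -1·R1  ⇒  (1, 0, 5)
     R2 -= 1·R1  ⇒  (0, 0, -9)
[3] R2 /= -9  ⇒  (0, 0, 1)
     R0 -= 5·R2  ⇒  (1, 0, 0)
     R1 -= 6·R2  ⇒  (0, 1, 0)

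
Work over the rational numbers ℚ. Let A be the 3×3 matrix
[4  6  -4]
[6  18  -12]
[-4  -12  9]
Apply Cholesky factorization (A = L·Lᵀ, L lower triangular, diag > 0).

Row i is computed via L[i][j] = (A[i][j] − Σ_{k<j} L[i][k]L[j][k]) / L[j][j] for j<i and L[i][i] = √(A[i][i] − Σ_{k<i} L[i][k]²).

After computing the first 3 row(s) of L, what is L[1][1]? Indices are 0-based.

L[1][1] = 3

Step 1: L[0][0] = √(4) = 2.
  L[1][0] = (6) / L[0][0] = 3.
Step 2: L[1][1] = √(9) = 3.
  L[2][0] = (-4) / L[0][0] = -2.
  L[2][1] = (-6) / L[1][1] = -2.
Step 3: L[2][2] = √(1) = 1.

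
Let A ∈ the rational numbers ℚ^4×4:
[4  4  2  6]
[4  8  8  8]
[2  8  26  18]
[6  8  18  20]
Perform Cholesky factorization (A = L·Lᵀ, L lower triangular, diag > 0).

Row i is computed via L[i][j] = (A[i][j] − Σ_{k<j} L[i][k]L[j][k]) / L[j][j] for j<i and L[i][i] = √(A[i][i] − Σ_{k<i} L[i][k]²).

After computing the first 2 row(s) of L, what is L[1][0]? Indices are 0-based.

Step 1: L[0][0] = √(4) = 2.
  L[1][0] = (4) / L[0][0] = 2.
Step 2: L[1][1] = √(4) = 2.

L[1][0] = 2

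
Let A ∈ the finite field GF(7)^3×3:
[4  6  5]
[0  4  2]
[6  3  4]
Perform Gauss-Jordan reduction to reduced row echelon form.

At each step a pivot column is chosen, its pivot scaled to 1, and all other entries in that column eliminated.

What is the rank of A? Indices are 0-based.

rank = 3

pivot(0,0)=4: scale R0 → (1, 5, 3)
  clear (2,0): R2 −= (6)R0 → (0, 1, 0)
pivot(1,1)=4: scale R1 → (0, 1, 4)
  clear (0,1): R0 −= (5)R1 → (1, 0, 4)
  clear (2,1): R2 −= (1)R1 → (0, 0, 3)
pivot(2,2)=3: scale R2 → (0, 0, 1)
  clear (0,2): R0 −= (4)R2 → (1, 0, 0)
  clear (1,2): R1 −= (4)R2 → (0, 1, 0)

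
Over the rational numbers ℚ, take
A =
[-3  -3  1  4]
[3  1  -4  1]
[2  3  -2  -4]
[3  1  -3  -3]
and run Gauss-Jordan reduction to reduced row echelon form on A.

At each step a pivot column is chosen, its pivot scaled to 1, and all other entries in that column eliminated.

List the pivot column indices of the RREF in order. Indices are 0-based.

pivot columns: 0, 1, 2, 3

pivot(0,0)=-3: scale R0 → (1, 1, -1/3, -4/3)
  clear (1,0): R1 −= (3)R0 → (0, -2, -3, 5)
  clear (2,0): R2 −= (2)R0 → (0, 1, -4/3, -4/3)
  clear (3,0): R3 −= (3)R0 → (0, -2, -2, 1)
pivot(1,1)=-2: scale R1 → (0, 1, 3/2, -5/2)
  clear (0,1): R0 −= (1)R1 → (1, 0, -11/6, 7/6)
  clear (2,1): R2 −= (1)R1 → (0, 0, -17/6, 7/6)
  clear (3,1): R3 −= (-2)R1 → (0, 0, 1, -4)
pivot(2,2)=-17/6: scale R2 → (0, 0, 1, -7/17)
  clear (0,2): R0 −= (-11/6)R2 → (1, 0, 0, 7/17)
  clear (1,2): R1 −= (3/2)R2 → (0, 1, 0, -32/17)
  clear (3,2): R3 −= (1)R2 → (0, 0, 0, -61/17)
pivot(3,3)=-61/17: scale R3 → (0, 0, 0, 1)
  clear (0,3): R0 −= (7/17)R3 → (1, 0, 0, 0)
  clear (1,3): R1 −= (-32/17)R3 → (0, 1, 0, 0)
  clear (2,3): R2 −= (-7/17)R3 → (0, 0, 1, 0)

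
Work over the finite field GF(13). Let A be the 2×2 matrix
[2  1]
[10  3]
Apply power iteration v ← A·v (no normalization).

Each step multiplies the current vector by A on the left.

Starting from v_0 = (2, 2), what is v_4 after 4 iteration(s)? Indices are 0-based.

v_4 = (0, 11)

v_0 = (2, 2).
v_1 = A·v_0 = (6, 0).
v_2 = A·v_1 = (12, 8).
v_3 = A·v_2 = (6, 1).
v_4 = A·v_3 = (0, 11).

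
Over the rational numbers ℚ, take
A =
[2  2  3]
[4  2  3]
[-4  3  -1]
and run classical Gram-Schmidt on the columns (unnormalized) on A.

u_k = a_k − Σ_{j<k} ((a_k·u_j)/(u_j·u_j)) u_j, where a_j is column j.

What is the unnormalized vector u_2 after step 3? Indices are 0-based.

u_2 = (110/153, -77/153, -22/153)

Step 1: u_0 = a_0 = (2, 4, -4).
Step 2: u_1 = a_1 − (0)·u_0 = (2, 2, 3).
Step 3: u_2 = a_2 − (11/18)·u_0 − (9/17)·u_1 = (110/153, -77/153, -22/153).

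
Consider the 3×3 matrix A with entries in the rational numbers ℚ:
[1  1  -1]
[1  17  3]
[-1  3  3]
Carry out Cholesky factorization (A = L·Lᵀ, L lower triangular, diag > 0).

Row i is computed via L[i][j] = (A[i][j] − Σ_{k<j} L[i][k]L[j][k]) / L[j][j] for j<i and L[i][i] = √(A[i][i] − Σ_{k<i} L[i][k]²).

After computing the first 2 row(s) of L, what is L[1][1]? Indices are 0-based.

Step 1: L[0][0] = √(1) = 1.
  L[1][0] = (1) / L[0][0] = 1.
Step 2: L[1][1] = √(16) = 4.

L[1][1] = 4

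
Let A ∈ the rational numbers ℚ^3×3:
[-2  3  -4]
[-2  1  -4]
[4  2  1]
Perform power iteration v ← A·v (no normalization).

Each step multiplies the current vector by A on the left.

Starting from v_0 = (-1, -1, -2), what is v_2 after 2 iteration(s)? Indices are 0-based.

v_2 = (45, 27, 38)

v_0 = (-1, -1, -2).
v_1 = A·v_0 = (7, 9, -8).
v_2 = A·v_1 = (45, 27, 38).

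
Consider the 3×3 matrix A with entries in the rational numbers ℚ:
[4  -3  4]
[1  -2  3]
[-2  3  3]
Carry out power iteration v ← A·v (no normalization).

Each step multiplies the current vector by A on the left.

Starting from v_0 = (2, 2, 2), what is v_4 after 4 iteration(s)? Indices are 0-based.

v_0 = (2, 2, 2).
v_1 = A·v_0 = (10, 4, 8).
v_2 = A·v_1 = (60, 26, 16).
v_3 = A·v_2 = (226, 56, 6).
v_4 = A·v_3 = (760, 132, -266).

v_4 = (760, 132, -266)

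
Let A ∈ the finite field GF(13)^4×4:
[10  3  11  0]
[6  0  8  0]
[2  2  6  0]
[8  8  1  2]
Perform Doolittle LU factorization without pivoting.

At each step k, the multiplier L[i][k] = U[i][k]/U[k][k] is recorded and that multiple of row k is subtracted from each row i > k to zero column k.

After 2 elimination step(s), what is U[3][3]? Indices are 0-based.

U[3][3] = 2

[col 0] pivot 10
  R1 -= 11*R0 → (0, 6, 4, 0)  (L[1][0] := 11)
  R2 -= 8*R0 → (0, 4, 9, 0)  (L[2][0] := 8)
  R3 -= 6*R0 → (0, 3, 0, 2)  (L[3][0] := 6)
[col 1] pivot 6
  R2 -= 5*R1 → (0, 0, 2, 0)  (L[2][1] := 5)
  R3 -= 7*R1 → (0, 0, 11, 2)  (L[3][1] := 7)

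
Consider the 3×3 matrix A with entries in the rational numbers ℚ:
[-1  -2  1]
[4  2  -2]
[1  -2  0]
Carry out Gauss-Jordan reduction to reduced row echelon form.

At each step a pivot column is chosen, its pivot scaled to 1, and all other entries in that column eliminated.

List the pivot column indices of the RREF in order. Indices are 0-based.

pivot columns: 0, 1, 2

[1] R0 /= -1  ⇒  (1, 2, -1)
     R1 -= 4·R0  ⇒  (0, -6, 2)
     R2 -= 1·R0  ⇒  (0, -4, 1)
[2] R1 /= -6  ⇒  (0, 1, -1/3)
     R0 -= 2·R1  ⇒  (1, 0, -1/3)
     R2 -= -4·R1  ⇒  (0, 0, -1/3)
[3] R2 /= -1/3  ⇒  (0, 0, 1)
     R0 -= -1/3·R2  ⇒  (1, 0, 0)
     R1 -= -1/3·R2  ⇒  (0, 1, 0)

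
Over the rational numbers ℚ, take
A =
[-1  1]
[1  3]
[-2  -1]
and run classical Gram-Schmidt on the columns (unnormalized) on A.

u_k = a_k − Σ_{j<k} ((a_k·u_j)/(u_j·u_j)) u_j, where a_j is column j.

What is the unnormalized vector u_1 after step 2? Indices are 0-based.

Step 1: u_0 = a_0 = (-1, 1, -2).
Step 2: u_1 = a_1 − (2/3)·u_0 = (5/3, 7/3, 1/3).

u_1 = (5/3, 7/3, 1/3)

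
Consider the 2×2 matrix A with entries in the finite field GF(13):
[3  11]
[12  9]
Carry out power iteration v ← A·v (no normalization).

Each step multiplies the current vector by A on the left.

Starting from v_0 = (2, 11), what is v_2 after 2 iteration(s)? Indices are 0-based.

v_2 = (5, 5)

v_0 = (2, 11).
v_1 = A·v_0 = (10, 6).
v_2 = A·v_1 = (5, 5).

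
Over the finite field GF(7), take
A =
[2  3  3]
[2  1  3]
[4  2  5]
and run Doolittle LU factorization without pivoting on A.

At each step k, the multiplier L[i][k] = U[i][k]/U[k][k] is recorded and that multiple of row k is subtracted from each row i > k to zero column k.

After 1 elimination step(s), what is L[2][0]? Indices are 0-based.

[col 0] pivot 2
  R1 -= 1*R0 → (0, 5, 0)  (L[1][0] := 1)
  R2 -= 2*R0 → (0, 3, 6)  (L[2][0] := 2)

L[2][0] = 2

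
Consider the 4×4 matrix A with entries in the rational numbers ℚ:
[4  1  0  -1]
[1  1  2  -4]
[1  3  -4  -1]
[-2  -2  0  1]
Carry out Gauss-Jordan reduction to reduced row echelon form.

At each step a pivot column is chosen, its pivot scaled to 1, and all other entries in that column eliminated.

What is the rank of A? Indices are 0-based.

rank = 4

pivot(0,0)=4: scale R0 → (1, 1/4, 0, -1/4)
  clear (1,0): R1 −= (1)R0 → (0, 3/4, 2, -15/4)
  clear (2,0): R2 −= (1)R0 → (0, 11/4, -4, -3/4)
  clear (3,0): R3 −= (-2)R0 → (0, -3/2, 0, 1/2)
pivot(1,1)=3/4: scale R1 → (0, 1, 8/3, -5)
  clear (0,1): R0 −= (1/4)R1 → (1, 0, -2/3, 1)
  clear (2,1): R2 −= (11/4)R1 → (0, 0, -34/3, 13)
  clear (3,1): R3 −= (-3/2)R1 → (0, 0, 4, -7)
pivot(2,2)=-34/3: scale R2 → (0, 0, 1, -39/34)
  clear (0,2): R0 −= (-2/3)R2 → (1, 0, 0, 4/17)
  clear (1,2): R1 −= (8/3)R2 → (0, 1, 0, -33/17)
  clear (3,2): R3 −= (4)R2 → (0, 0, 0, -41/17)
pivot(3,3)=-41/17: scale R3 → (0, 0, 0, 1)
  clear (0,3): R0 −= (4/17)R3 → (1, 0, 0, 0)
  clear (1,3): R1 −= (-33/17)R3 → (0, 1, 0, 0)
  clear (2,3): R2 −= (-39/34)R3 → (0, 0, 1, 0)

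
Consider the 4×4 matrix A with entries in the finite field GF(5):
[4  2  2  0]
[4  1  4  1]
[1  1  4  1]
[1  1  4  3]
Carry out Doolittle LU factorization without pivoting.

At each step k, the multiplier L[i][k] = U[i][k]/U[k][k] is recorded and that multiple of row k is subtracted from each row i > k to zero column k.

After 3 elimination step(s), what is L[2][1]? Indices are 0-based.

L[2][1] = 2

k=0: U[0][0]=4
  eliminate (1,0): mult=1, new row 1: (0, 4, 2, 1); set L[1][0]=1
  eliminate (2,0): mult=4, new row 2: (0, 3, 1, 1); set L[2][0]=4
  eliminate (3,0): mult=4, new row 3: (0, 3, 1, 3); set L[3][0]=4
k=1: U[1][1]=4
  eliminate (2,1): mult=2, new row 2: (0, 0, 2, 4); set L[2][1]=2
  eliminate (3,1): mult=2, new row 3: (0, 0, 2, 1); set L[3][1]=2
k=2: U[2][2]=2
  eliminate (3,2): mult=1, new row 3: (0, 0, 0, 2); set L[3][2]=1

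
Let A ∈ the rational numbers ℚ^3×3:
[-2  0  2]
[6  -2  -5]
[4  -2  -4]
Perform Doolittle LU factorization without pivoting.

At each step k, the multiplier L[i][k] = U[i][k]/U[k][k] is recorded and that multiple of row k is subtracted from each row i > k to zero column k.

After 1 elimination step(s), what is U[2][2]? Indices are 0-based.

U[2][2] = 0

[col 0] pivot -2
  R1 -= -3*R0 → (0, -2, 1)  (L[1][0] := -3)
  R2 -= -2*R0 → (0, -2, 0)  (L[2][0] := -2)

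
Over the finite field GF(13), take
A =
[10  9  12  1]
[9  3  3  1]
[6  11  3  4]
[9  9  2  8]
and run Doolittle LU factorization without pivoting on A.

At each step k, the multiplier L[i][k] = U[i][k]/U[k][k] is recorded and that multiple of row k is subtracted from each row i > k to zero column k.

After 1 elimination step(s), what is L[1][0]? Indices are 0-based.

L[1][0] = 10

Step 1: pivot at (0,0) is 10.
  row1 ← row1 − (10)·row0  ⇒  L[1][0]=10, U row1=(0, 4, 0, 4)
  row2 ← row2 − (11)·row0  ⇒  L[2][0]=11, U row2=(0, 3, 1, 6)
  row3 ← row3 − (10)·row0  ⇒  L[3][0]=10, U row3=(0, 10, 12, 11)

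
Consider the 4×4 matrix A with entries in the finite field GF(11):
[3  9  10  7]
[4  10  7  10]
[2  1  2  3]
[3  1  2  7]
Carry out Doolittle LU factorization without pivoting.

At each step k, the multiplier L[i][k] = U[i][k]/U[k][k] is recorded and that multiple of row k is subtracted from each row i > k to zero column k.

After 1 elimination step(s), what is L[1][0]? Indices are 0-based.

L[1][0] = 5

Step 1: pivot at (0,0) is 3.
  row1 ← row1 − (5)·row0  ⇒  L[1][0]=5, U row1=(0, 9, 1, 8)
  row2 ← row2 − (8)·row0  ⇒  L[2][0]=8, U row2=(0, 6, 10, 2)
  row3 ← row3 − (1)·row0  ⇒  L[3][0]=1, U row3=(0, 3, 3, 0)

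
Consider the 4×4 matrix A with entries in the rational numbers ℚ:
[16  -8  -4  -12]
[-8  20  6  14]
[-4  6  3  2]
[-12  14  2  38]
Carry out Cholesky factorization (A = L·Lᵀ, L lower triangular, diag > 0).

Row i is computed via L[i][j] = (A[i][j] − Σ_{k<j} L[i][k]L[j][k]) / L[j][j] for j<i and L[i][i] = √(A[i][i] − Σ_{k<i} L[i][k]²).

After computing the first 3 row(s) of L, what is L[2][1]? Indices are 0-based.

Step 1: L[0][0] = √(16) = 4.
  L[1][0] = (-8) / L[0][0] = -2.
Step 2: L[1][1] = √(16) = 4.
  L[2][0] = (-4) / L[0][0] = -1.
  L[2][1] = (4) / L[1][1] = 1.
Step 3: L[2][2] = √(1) = 1.

L[2][1] = 1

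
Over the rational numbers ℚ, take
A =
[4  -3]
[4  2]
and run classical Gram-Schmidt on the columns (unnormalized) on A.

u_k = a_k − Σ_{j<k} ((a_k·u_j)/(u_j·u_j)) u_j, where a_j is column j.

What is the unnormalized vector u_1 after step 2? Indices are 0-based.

u_1 = (-5/2, 5/2)

Step 1: u_0 = a_0 = (4, 4).
Step 2: u_1 = a_1 − (-1/8)·u_0 = (-5/2, 5/2).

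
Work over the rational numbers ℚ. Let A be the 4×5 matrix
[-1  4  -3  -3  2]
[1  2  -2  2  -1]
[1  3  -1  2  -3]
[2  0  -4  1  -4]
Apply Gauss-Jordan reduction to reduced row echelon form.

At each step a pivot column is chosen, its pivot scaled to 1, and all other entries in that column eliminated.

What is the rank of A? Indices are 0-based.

rank = 4

pivot(0,0)=-1: scale R0 → (1, -4, 3, 3, -2)
  clear (1,0): R1 −= (1)R0 → (0, 6, -5, -1, 1)
  clear (2,0): R2 −= (1)R0 → (0, 7, -4, -1, -1)
  clear (3,0): R3 −= (2)R0 → (0, 8, -10, -5, 0)
pivot(1,1)=6: scale R1 → (0, 1, -5/6, -1/6, 1/6)
  clear (0,1): R0 −= (-4)R1 → (1, 0, -1/3, 7/3, -4/3)
  clear (2,1): R2 −= (7)R1 → (0, 0, 11/6, 1/6, -13/6)
  clear (3,1): R3 −= (8)R1 → (0, 0, -10/3, -11/3, -4/3)
pivot(2,2)=11/6: scale R2 → (0, 0, 1, 1/11, -13/11)
  clear (0,2): R0 −= (-1/3)R2 → (1, 0, 0, 26/11, -19/11)
  clear (1,2): R1 −= (-5/6)R2 → (0, 1, 0, -1/11, -9/11)
  clear (3,2): R3 −= (-10/3)R2 → (0, 0, 0, -37/11, -58/11)
pivot(3,3)=-37/11: scale R3 → (0, 0, 0, 1, 58/37)
  clear (0,3): R0 −= (26/11)R3 → (1, 0, 0, 0, -201/37)
  clear (1,3): R1 −= (-1/11)R3 → (0, 1, 0, 0, -25/37)
  clear (2,3): R2 −= (1/11)R3 → (0, 0, 1, 0, -49/37)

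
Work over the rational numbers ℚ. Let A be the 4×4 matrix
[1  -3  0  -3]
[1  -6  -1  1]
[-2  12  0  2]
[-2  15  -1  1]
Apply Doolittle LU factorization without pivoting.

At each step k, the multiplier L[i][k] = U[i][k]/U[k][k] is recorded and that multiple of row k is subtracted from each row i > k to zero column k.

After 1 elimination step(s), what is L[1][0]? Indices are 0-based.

L[1][0] = 1

[col 0] pivot 1
  R1 -= 1*R0 → (0, -3, -1, 4)  (L[1][0] := 1)
  R2 -= -2*R0 → (0, 6, 0, -4)  (L[2][0] := -2)
  R3 -= -2*R0 → (0, 9, -1, -5)  (L[3][0] := -2)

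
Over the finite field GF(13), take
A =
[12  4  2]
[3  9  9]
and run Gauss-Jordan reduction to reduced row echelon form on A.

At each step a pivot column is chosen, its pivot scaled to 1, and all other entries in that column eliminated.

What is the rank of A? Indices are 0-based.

rank = 2

step 1: normalize row 0 (÷12) = (1, 9, 11)
  row 1: subtract 3×row0 = (0, 8, 2)
step 2: normalize row 1 (÷8) = (0, 1, 10)
  row 0: subtract 9×row1 = (1, 0, 12)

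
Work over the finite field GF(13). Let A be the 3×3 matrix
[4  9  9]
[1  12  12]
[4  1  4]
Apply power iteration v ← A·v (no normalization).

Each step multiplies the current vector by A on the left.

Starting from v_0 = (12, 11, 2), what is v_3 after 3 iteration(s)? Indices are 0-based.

v_3 = (2, 7, 9)

v_0 = (12, 11, 2).
v_1 = A·v_0 = (9, 12, 2).
v_2 = A·v_1 = (6, 8, 4).
v_3 = A·v_2 = (2, 7, 9).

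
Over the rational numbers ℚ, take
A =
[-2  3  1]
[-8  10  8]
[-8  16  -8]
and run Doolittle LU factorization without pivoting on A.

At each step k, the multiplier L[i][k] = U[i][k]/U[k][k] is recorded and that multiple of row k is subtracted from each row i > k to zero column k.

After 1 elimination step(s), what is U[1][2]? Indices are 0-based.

U[1][2] = 4

k=0: U[0][0]=-2
  eliminate (1,0): mult=4, new row 1: (0, -2, 4); set L[1][0]=4
  eliminate (2,0): mult=4, new row 2: (0, 4, -12); set L[2][0]=4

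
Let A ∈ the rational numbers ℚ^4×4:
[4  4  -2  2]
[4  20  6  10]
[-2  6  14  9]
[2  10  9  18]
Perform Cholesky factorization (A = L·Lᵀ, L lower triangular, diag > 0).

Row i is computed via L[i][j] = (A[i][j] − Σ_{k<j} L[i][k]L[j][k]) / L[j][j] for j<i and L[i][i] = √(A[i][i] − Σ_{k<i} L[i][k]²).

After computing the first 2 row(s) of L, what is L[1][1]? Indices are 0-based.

L[1][1] = 4

Step 1: L[0][0] = √(4) = 2.
  L[1][0] = (4) / L[0][0] = 2.
Step 2: L[1][1] = √(16) = 4.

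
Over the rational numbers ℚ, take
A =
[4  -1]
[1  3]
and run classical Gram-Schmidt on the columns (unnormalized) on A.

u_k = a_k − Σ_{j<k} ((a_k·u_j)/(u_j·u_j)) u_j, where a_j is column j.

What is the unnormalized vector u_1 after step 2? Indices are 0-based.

Step 1: u_0 = a_0 = (4, 1).
Step 2: u_1 = a_1 − (-1/17)·u_0 = (-13/17, 52/17).

u_1 = (-13/17, 52/17)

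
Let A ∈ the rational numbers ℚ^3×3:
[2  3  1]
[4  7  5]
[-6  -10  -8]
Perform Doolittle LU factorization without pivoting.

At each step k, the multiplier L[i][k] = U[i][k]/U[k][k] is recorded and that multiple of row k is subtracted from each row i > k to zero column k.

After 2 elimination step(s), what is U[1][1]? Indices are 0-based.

U[1][1] = 1

[col 0] pivot 2
  R1 -= 2*R0 → (0, 1, 3)  (L[1][0] := 2)
  R2 -= -3*R0 → (0, -1, -5)  (L[2][0] := -3)
[col 1] pivot 1
  R2 -= -1*R1 → (0, 0, -2)  (L[2][1] := -1)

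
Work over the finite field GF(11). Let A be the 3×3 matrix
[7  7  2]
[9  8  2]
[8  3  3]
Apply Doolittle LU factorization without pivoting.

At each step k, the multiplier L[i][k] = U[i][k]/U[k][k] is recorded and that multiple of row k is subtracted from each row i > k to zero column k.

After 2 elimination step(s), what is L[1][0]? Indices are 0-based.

L[1][0] = 6

Step 1: pivot at (0,0) is 7.
  row1 ← row1 − (6)·row0  ⇒  L[1][0]=6, U row1=(0, 10, 1)
  row2 ← row2 − (9)·row0  ⇒  L[2][0]=9, U row2=(0, 6, 7)
Step 2: pivot at (1,1) is 10.
  row2 ← row2 − (5)·row1  ⇒  L[2][1]=5, U row2=(0, 0, 2)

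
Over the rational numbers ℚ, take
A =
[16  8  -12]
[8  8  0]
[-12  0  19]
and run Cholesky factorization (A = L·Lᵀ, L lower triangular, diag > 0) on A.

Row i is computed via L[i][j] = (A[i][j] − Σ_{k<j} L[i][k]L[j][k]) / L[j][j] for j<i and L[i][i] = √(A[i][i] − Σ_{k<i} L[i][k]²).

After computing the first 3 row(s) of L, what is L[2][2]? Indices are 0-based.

Step 1: L[0][0] = √(16) = 4.
  L[1][0] = (8) / L[0][0] = 2.
Step 2: L[1][1] = √(4) = 2.
  L[2][0] = (-12) / L[0][0] = -3.
  L[2][1] = (6) / L[1][1] = 3.
Step 3: L[2][2] = √(1) = 1.

L[2][2] = 1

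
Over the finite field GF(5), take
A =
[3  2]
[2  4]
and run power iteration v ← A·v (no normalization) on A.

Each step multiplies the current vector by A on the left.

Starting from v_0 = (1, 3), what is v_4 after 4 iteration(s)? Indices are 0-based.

v_4 = (1, 0)

v_0 = (1, 3).
v_1 = A·v_0 = (4, 4).
v_2 = A·v_1 = (0, 4).
v_3 = A·v_2 = (3, 1).
v_4 = A·v_3 = (1, 0).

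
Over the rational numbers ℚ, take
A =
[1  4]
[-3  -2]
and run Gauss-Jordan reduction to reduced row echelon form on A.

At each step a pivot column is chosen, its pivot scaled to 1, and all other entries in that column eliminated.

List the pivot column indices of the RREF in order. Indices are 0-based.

pivot columns: 0, 1

[1] R0 /= 1  ⇒  (1, 4)
     R1 -= -3·R0  ⇒  (0, 10)
[2] R1 /= 10  ⇒  (0, 1)
     R0 -= 4·R1  ⇒  (1, 0)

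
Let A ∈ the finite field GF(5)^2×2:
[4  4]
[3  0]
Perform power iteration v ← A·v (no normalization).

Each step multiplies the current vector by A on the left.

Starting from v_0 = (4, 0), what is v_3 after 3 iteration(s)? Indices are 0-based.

v_3 = (0, 1)

v_0 = (4, 0).
v_1 = A·v_0 = (1, 2).
v_2 = A·v_1 = (2, 3).
v_3 = A·v_2 = (0, 1).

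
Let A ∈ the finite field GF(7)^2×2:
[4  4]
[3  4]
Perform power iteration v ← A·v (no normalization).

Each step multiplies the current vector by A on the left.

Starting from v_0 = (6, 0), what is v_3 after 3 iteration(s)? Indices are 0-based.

v_0 = (6, 0).
v_1 = A·v_0 = (3, 4).
v_2 = A·v_1 = (0, 4).
v_3 = A·v_2 = (2, 2).

v_3 = (2, 2)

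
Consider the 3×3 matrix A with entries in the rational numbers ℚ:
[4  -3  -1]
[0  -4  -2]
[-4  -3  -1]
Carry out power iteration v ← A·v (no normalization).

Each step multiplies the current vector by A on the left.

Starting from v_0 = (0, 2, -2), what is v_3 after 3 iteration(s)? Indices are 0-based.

v_3 = (-104, -160, -104)

v_0 = (0, 2, -2).
v_1 = A·v_0 = (-4, -4, -4).
v_2 = A·v_1 = (0, 24, 32).
v_3 = A·v_2 = (-104, -160, -104).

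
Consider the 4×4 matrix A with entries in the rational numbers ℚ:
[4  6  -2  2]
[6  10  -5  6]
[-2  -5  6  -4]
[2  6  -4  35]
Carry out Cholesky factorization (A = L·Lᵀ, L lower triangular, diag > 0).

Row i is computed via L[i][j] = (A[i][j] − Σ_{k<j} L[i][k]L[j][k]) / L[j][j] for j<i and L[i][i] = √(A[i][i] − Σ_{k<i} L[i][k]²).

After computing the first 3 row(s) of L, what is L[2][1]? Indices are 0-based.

L[2][1] = -2

Step 1: L[0][0] = √(4) = 2.
  L[1][0] = (6) / L[0][0] = 3.
Step 2: L[1][1] = √(1) = 1.
  L[2][0] = (-2) / L[0][0] = -1.
  L[2][1] = (-2) / L[1][1] = -2.
Step 3: L[2][2] = √(1) = 1.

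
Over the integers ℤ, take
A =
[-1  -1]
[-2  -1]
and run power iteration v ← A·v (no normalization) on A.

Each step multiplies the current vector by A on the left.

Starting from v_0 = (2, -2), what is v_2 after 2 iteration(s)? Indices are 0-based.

v_0 = (2, -2).
v_1 = A·v_0 = (0, -2).
v_2 = A·v_1 = (2, 2).

v_2 = (2, 2)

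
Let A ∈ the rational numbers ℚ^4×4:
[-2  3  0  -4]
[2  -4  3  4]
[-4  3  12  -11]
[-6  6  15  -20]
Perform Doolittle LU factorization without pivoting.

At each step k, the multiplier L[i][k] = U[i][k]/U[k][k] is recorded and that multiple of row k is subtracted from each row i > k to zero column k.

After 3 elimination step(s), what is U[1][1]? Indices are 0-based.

U[1][1] = -1

[col 0] pivot -2
  R1 -= -1*R0 → (0, -1, 3, 0)  (L[1][0] := -1)
  R2 -= 2*R0 → (0, -3, 12, -3)  (L[2][0] := 2)
  R3 -= 3*R0 → (0, -3, 15, -8)  (L[3][0] := 3)
[col 1] pivot -1
  R2 -= 3*R1 → (0, 0, 3, -3)  (L[2][1] := 3)
  R3 -= 3*R1 → (0, 0, 6, -8)  (L[3][1] := 3)
[col 2] pivot 3
  R3 -= 2*R2 → (0, 0, 0, -2)  (L[3][2] := 2)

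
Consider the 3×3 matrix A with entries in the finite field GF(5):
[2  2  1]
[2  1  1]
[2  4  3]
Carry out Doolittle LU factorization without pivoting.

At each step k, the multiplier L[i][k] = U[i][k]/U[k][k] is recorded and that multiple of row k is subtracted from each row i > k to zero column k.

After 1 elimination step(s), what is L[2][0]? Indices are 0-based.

L[2][0] = 1

Step 1: pivot at (0,0) is 2.
  row1 ← row1 − (1)·row0  ⇒  L[1][0]=1, U row1=(0, 4, 0)
  row2 ← row2 − (1)·row0  ⇒  L[2][0]=1, U row2=(0, 2, 2)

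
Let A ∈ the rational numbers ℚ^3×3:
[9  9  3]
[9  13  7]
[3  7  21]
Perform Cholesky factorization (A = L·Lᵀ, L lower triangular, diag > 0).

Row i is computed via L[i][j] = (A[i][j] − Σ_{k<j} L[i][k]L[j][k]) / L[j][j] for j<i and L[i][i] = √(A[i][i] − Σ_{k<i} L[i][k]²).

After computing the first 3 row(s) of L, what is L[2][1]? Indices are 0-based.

Step 1: L[0][0] = √(9) = 3.
  L[1][0] = (9) / L[0][0] = 3.
Step 2: L[1][1] = √(4) = 2.
  L[2][0] = (3) / L[0][0] = 1.
  L[2][1] = (4) / L[1][1] = 2.
Step 3: L[2][2] = √(16) = 4.

L[2][1] = 2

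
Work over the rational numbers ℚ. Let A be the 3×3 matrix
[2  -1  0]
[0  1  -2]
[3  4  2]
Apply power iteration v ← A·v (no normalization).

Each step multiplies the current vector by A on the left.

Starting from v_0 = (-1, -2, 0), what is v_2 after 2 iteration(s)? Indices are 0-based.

v_0 = (-1, -2, 0).
v_1 = A·v_0 = (0, -2, -11).
v_2 = A·v_1 = (2, 20, -30).

v_2 = (2, 20, -30)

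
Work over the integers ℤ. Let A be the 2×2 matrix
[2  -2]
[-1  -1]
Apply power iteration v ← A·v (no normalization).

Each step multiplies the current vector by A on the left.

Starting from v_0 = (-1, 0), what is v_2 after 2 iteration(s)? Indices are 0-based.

v_0 = (-1, 0).
v_1 = A·v_0 = (-2, 1).
v_2 = A·v_1 = (-6, 1).

v_2 = (-6, 1)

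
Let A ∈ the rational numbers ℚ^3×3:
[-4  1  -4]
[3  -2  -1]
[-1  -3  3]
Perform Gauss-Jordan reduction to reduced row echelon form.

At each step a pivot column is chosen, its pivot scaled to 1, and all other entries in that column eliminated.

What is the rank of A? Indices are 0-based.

rank = 3

pivot(0,0)=-4: scale R0 → (1, -1/4, 1)
  clear (1,0): R1 −= (3)R0 → (0, -5/4, -4)
  clear (2,0): R2 −= (-1)R0 → (0, -13/4, 4)
pivot(1,1)=-5/4: scale R1 → (0, 1, 16/5)
  clear (0,1): R0 −= (-1/4)R1 → (1, 0, 9/5)
  clear (2,1): R2 −= (-13/4)R1 → (0, 0, 72/5)
pivot(2,2)=72/5: scale R2 → (0, 0, 1)
  clear (0,2): R0 −= (9/5)R2 → (1, 0, 0)
  clear (1,2): R1 −= (16/5)R2 → (0, 1, 0)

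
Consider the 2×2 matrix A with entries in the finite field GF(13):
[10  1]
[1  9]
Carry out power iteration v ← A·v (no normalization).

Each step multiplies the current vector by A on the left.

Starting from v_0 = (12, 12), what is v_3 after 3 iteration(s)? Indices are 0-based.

v_3 = (12, 11)

v_0 = (12, 12).
v_1 = A·v_0 = (2, 3).
v_2 = A·v_1 = (10, 3).
v_3 = A·v_2 = (12, 11).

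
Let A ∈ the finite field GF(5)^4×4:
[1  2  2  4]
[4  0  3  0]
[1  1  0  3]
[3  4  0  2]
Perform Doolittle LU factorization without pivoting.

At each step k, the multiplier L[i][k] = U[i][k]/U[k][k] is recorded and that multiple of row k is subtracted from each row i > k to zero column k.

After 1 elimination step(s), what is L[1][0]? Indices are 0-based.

[col 0] pivot 1
  R1 -= 4*R0 → (0, 2, 0, 4)  (L[1][0] := 4)
  R2 -= 1*R0 → (0, 4, 3, 4)  (L[2][0] := 1)
  R3 -= 3*R0 → (0, 3, 4, 0)  (L[3][0] := 3)

L[1][0] = 4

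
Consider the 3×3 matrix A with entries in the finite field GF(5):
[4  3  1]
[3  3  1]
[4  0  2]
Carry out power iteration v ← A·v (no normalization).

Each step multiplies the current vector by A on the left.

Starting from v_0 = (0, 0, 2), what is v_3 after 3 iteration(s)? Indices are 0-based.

v_0 = (0, 0, 2).
v_1 = A·v_0 = (2, 2, 4).
v_2 = A·v_1 = (3, 1, 1).
v_3 = A·v_2 = (1, 3, 4).

v_3 = (1, 3, 4)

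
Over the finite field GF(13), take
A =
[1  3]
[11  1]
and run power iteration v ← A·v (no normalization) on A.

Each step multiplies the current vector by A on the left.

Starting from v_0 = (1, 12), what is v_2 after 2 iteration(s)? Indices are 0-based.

v_0 = (1, 12).
v_1 = A·v_0 = (11, 10).
v_2 = A·v_1 = (2, 1).

v_2 = (2, 1)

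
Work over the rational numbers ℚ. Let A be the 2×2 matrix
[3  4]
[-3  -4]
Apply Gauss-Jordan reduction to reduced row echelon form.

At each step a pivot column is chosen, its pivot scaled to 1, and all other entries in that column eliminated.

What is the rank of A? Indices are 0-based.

[1] R0 /= 3  ⇒  (1, 4/3)
     R1 -= -3·R0  ⇒  (0, 0)
column 1 empty below row 1

rank = 1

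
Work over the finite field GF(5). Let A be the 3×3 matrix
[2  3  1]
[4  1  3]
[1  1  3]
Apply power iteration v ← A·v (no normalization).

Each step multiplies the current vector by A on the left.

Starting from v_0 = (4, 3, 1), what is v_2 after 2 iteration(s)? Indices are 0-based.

v_0 = (4, 3, 1).
v_1 = A·v_0 = (3, 2, 0).
v_2 = A·v_1 = (2, 4, 0).

v_2 = (2, 4, 0)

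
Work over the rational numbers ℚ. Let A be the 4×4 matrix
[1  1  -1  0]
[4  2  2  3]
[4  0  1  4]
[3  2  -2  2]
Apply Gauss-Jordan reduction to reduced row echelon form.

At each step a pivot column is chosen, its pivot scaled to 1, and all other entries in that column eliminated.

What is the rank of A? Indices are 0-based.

rank = 4

[1] R0 /= 1  ⇒  (1, 1, -1, 0)
     R1 -= 4·R0  ⇒  (0, -2, 6, 3)
     R2 -= 4·R0  ⇒  (0, -4, 5, 4)
     R3 -= 3·R0  ⇒  (0, -1, 1, 2)
[2] R1 /= -2  ⇒  (0, 1, -3, -3/2)
     R0 -= 1·R1  ⇒  (1, 0, 2, 3/2)
     R2 -= -4·R1  ⇒  (0, 0, -7, -2)
     R3 -= -1·R1  ⇒  (0, 0, -2, 1/2)
[3] R2 /= -7  ⇒  (0, 0, 1, 2/7)
     R0 -= 2·R2  ⇒  (1, 0, 0, 13/14)
     R1 -= -3·R2  ⇒  (0, 1, 0, -9/14)
     R3 -= -2·R2  ⇒  (0, 0, 0, 15/14)
[4] R3 /= 15/14  ⇒  (0, 0, 0, 1)
     R0 -= 13/14·R3  ⇒  (1, 0, 0, 0)
     R1 -= -9/14·R3  ⇒  (0, 1, 0, 0)
     R2 -= 2/7·R3  ⇒  (0, 0, 1, 0)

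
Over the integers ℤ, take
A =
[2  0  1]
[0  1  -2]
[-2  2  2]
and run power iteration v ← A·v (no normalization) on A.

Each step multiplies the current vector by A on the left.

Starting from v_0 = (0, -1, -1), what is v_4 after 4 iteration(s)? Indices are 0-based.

v_0 = (0, -1, -1).
v_1 = A·v_0 = (-1, 1, -4).
v_2 = A·v_1 = (-6, 9, -4).
v_3 = A·v_2 = (-16, 17, 22).
v_4 = A·v_3 = (-10, -27, 110).

v_4 = (-10, -27, 110)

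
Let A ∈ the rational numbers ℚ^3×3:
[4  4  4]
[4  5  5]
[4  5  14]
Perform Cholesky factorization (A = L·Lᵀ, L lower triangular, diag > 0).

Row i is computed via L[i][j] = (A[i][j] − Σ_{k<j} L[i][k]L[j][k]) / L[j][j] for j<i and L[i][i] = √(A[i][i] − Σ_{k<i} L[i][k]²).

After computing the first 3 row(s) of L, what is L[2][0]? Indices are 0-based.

Step 1: L[0][0] = √(4) = 2.
  L[1][0] = (4) / L[0][0] = 2.
Step 2: L[1][1] = √(1) = 1.
  L[2][0] = (4) / L[0][0] = 2.
  L[2][1] = (1) / L[1][1] = 1.
Step 3: L[2][2] = √(9) = 3.

L[2][0] = 2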